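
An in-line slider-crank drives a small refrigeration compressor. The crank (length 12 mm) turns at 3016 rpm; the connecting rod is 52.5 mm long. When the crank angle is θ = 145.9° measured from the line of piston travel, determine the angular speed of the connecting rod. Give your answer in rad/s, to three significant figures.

ω = 315.8 rad/s (converted from 3016 rpm).
The rod makes angle φ with the slider axis where L sinφ = r sinθ; differentiating, L cosφ·φ̇ = r ω cosθ.
L cosφ = √(L² − r² sin²θ) = 0.052067 m.
|ω_rod| = r ω |cosθ| / √(L² − r² sin²θ) = 0.012·315.8·0.82806/0.052067 = 60.275 rad/s.

60.3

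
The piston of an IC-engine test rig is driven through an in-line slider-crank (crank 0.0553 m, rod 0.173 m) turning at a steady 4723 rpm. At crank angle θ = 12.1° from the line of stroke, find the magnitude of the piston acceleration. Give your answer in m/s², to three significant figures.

ω = 2π·4723/60 = 494.6 rad/s
x(θ) = r cosθ + √(L² − r² sin²θ); with ω constant, a = ω²·d²x/dθ².
d²x/dθ² = −r cosθ − r²(cos2θ)/√u − r⁴ sin²2θ/(4u^{3/2}),  u = L² − r² sin²θ = 0.0297946 m².
Substituting r = 0.0553 m, L = 0.173 m, θ = 12.1°: d²x/dθ² = -0.070308 m.
a = ω²·d²x/dθ² = (494.6)²·(-0.070308) = -17199 m/s²;  |a| = 17199 m/s².

17200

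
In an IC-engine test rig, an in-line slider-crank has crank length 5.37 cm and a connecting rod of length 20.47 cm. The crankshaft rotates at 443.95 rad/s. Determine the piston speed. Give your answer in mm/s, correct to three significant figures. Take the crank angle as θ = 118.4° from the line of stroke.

18300

ω = 443.9 rad/s
For an in-line slider-crank, x = r cosθ + √(L² − r² sin²θ), so v = −rω sinθ·[1 + r cosθ/√(L² − r² sin²θ)].
With r = 0.0537 m, L = 0.2047 m, θ = 118.4°: √(L² − r² sin²θ) = 0.19918 m.
v = −0.0537·443.9·0.87965·[1 + 0.0537·-0.47562/0.19918] = -18.282 m/s.
|v| = 18.282 m/s = 18282 mm/s.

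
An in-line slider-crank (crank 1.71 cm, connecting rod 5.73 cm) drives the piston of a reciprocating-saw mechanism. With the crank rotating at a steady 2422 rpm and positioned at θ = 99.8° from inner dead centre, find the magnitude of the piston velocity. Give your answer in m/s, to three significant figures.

4.05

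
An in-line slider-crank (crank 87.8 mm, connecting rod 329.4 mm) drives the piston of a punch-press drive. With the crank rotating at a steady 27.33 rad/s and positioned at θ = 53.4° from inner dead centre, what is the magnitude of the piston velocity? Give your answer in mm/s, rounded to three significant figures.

ω = 27.33 rad/s
For an in-line slider-crank, x = r cosθ + √(L² − r² sin²θ), so v = −rω sinθ·[1 + r cosθ/√(L² − r² sin²θ)].
With r = 0.0878 m, L = 0.3294 m, θ = 53.4°: √(L² − r² sin²θ) = 0.32177 m.
v = −0.0878·27.33·0.80282·[1 + 0.0878·0.59622/0.32177] = -2.2398 m/s.
|v| = 2.2398 m/s = 2239.8 mm/s.

2240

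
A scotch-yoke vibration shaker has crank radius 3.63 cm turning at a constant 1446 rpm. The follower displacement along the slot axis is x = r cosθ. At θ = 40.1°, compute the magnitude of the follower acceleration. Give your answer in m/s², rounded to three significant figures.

637

ω = 151.4 rad/s (from 1446 rpm).
x = r cosθ ⇒ ẍ = −rω² cosθ (ω constant).
|a| = rω²|cosθ| = 0.0363·(151.4)²·|cos 40.1°| = 636.67 m/s².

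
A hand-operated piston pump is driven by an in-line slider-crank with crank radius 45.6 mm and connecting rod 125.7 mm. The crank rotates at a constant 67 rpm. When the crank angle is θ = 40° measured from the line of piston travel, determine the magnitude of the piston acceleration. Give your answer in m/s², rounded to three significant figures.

1.89

ω = 2π·67/60 = 7.016 rad/s
x(θ) = r cosθ + √(L² − r² sin²θ); with ω constant, a = ω²·d²x/dθ².
d²x/dθ² = −r cosθ − r²(cos2θ)/√u − r⁴ sin²2θ/(4u^{3/2}),  u = L² − r² sin²θ = 0.0149413 m².
Substituting r = 0.0456 m, L = 0.1257 m, θ = 40°: d²x/dθ² = -0.03846 m.
a = ω²·d²x/dθ² = (7.016)²·(-0.03846) = -1.8933 m/s²;  |a| = 1.8933 m/s².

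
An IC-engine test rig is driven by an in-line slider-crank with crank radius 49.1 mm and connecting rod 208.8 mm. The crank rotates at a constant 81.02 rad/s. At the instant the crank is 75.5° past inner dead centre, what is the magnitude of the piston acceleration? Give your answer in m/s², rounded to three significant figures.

ω = 81.02 rad/s
x(θ) = r cosθ + √(L² − r² sin²θ); with ω constant, a = ω²·d²x/dθ².
d²x/dθ² = −r cosθ − r²(cos2θ)/√u − r⁴ sin²2θ/(4u^{3/2}),  u = L² − r² sin²θ = 0.0413378 m².
Substituting r = 0.0491 m, L = 0.2088 m, θ = 75.5°: d²x/dθ² = -0.0019636 m.
a = ω²·d²x/dθ² = (81.02)²·(-0.0019636) = -12.889 m/s²;  |a| = 12.889 m/s².

12.9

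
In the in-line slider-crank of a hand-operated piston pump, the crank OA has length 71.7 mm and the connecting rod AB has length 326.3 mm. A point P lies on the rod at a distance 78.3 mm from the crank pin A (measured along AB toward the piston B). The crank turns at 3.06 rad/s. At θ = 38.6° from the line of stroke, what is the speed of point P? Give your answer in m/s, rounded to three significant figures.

0.193

ω = 3.06 rad/s.  Crank-pin speed |V_A| = rω = 0.2194 m/s, perpendicular to OA.
Rod angle: sinφ = −(r/L) sinθ ⇒ φ = -7.879°; ω_rod = −rω cosθ/√(L²−r²sin²θ) = -0.5305 rad/s.
V_P = V_A + ω_rod × AP, with AP = 0.0783 m along the rod.
Components: V_Px = −rω sinθ − a·ω_rod·sinφ = -0.14257 m/s;  V_Py = rω cosθ + a·ω_rod·cosφ = +0.13032 m/s.
|V_P| = √(V_Px² + V_Py²) = 0.19316 m/s.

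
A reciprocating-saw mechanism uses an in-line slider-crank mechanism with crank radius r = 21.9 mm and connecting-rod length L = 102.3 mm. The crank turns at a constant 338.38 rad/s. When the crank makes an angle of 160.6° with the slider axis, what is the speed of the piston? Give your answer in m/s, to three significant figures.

1.96

ω = 338.4 rad/s
For an in-line slider-crank, x = r cosθ + √(L² − r² sin²θ), so v = −rω sinθ·[1 + r cosθ/√(L² − r² sin²θ)].
With r = 0.0219 m, L = 0.1023 m, θ = 160.6°: √(L² − r² sin²θ) = 0.10204 m.
v = −0.0219·338.4·0.33216·[1 + 0.0219·-0.94322/0.10204] = -1.9632 m/s.
|v| = 1.9632 m/s.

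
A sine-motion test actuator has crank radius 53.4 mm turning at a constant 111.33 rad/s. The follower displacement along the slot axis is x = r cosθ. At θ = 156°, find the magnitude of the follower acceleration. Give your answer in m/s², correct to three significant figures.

605

ω = 111.3 rad/s
x = r cosθ ⇒ ẍ = −rω² cosθ (ω constant).
|a| = rω²|cosθ| = 0.0534·(111.3)²·|cos 156°| = 604.64 m/s².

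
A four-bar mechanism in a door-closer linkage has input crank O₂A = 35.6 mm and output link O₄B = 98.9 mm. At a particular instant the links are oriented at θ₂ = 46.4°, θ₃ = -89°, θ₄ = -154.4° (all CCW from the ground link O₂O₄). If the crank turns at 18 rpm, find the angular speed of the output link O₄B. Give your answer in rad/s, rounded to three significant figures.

0.524

ω₂ = 1.885 rad/s (from 18 rpm).
Differentiating the loop-closure r₂e^{iθ₂}+r₃e^{iθ₃}=r₁+r₄e^{iθ₄} gives r₂ω₂e^{iθ₂}+r₃ω₃e^{iθ₃}=r₄ω₄e^{iθ₄}.
Eliminating the other unknown: ω₄ = r₂ω₂ sin(θ₂−θ₃) / [r₄ sin(θ₄−θ₃)].
Numerator sine = +0.70215; denominator sine = -0.90924.
Result = 0.0356·1.885·(+0.70215) / (0.0989·(-0.90924)) = -0.52397 rad/s; magnitude 0.52397 rad/s.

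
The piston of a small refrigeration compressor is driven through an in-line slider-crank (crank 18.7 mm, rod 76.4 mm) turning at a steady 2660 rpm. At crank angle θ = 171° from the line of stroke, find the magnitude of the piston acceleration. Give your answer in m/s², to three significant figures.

1090

ω = 2π·2660/60 = 278.6 rad/s
x(θ) = r cosθ + √(L² − r² sin²θ); with ω constant, a = ω²·d²x/dθ².
d²x/dθ² = −r cosθ − r²(cos2θ)/√u − r⁴ sin²2θ/(4u^{3/2}),  u = L² − r² sin²θ = 0.0058284 m².
Substituting r = 0.0187 m, L = 0.0764 m, θ = 171°: d²x/dθ² = +0.014107 m.
a = ω²·d²x/dθ² = (278.6)²·(+0.014107) = +1094.6 m/s²;  |a| = 1094.6 m/s².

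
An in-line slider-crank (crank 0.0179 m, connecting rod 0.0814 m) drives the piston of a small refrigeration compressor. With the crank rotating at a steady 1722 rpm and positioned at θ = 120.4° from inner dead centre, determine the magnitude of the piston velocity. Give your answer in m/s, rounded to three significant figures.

2.47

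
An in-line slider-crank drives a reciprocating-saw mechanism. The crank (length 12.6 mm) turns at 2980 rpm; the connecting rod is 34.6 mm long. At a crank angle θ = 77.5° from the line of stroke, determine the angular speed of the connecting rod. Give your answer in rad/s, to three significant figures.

26.3

ω = 312.1 rad/s (converted from 2980 rpm).
The rod makes angle φ with the slider axis where L sinφ = r sinθ; differentiating, L cosφ·φ̇ = r ω cosθ.
L cosφ = √(L² − r² sin²θ) = 0.032339 m.
|ω_rod| = r ω |cosθ| / √(L² − r² sin²θ) = 0.0126·312.1·0.21644/0.032339 = 26.316 rad/s.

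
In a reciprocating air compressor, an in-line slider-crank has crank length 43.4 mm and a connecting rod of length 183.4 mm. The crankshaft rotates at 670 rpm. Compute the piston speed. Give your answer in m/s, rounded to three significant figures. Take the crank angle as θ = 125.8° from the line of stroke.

ω = 2π·670/60 = 70.16 rad/s
For an in-line slider-crank, x = r cosθ + √(L² − r² sin²θ), so v = −rω sinθ·[1 + r cosθ/√(L² − r² sin²θ)].
With r = 0.0434 m, L = 0.1834 m, θ = 125.8°: √(L² − r² sin²θ) = 0.17999 m.
v = −0.0434·70.16·0.81106·[1 + 0.0434·-0.58496/0.17999] = -2.1214 m/s.
|v| = 2.1214 m/s.

2.12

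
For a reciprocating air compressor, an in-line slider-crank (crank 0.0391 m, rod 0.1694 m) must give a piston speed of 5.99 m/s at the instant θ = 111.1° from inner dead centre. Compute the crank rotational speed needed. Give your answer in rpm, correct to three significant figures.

For an in-line slider-crank, |v_piston| = rω|sinθ|·[1 + r cosθ/√(L² − r² sin²θ)].
With r = 0.0391 m, L = 0.1694 m, θ = 111.1°: the bracketed kinematic factor |dx/dθ| = 0.033375 m.
ω = v/|dx/dθ| = 5.99/0.033375 = 179.48 rad/s.
N = 60ω/(2π) = 1713.9 rpm.

1710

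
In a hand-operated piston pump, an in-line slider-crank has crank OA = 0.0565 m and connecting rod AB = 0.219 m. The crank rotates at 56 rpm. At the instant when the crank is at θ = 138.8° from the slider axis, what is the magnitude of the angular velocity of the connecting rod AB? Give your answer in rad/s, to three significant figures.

1.16

ω = 5.864 rad/s (converted from 56 rpm).
The rod makes angle φ with the slider axis where L sinφ = r sinθ; differentiating, L cosφ·φ̇ = r ω cosθ.
L cosφ = √(L² − r² sin²θ) = 0.21581 m.
|ω_rod| = r ω |cosθ| / √(L² − r² sin²θ) = 0.0565·5.864·0.75241/0.21581 = 1.1552 rad/s.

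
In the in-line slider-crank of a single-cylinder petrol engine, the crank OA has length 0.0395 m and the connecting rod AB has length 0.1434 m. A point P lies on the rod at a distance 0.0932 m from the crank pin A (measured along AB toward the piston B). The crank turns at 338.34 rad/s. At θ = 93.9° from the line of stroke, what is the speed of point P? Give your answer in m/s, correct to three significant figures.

13.2

ω = 338.3 rad/s.  Crank-pin speed |V_A| = rω = 13.364 m/s, perpendicular to OA.
Rod angle: sinφ = −(r/L) sinθ ⇒ φ = -15.951°; ω_rod = −rω cosθ/√(L²−r²sin²θ) = +6.5926 rad/s.
V_P = V_A + ω_rod × AP, with AP = 0.0932 m along the rod.
Components: V_Px = −rω sinθ − a·ω_rod·sinφ = -13.165 m/s;  V_Py = rω cosθ + a·ω_rod·cosφ = -0.31821 m/s.
|V_P| = √(V_Px² + V_Py²) = 13.168 m/s.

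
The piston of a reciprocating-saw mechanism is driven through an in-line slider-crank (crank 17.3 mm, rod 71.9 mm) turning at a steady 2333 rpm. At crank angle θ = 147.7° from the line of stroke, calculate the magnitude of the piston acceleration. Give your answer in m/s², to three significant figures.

ω = 2π·2333/60 = 244.3 rad/s
x(θ) = r cosθ + √(L² − r² sin²θ); with ω constant, a = ω²·d²x/dθ².
d²x/dθ² = −r cosθ − r²(cos2θ)/√u − r⁴ sin²2θ/(4u^{3/2}),  u = L² − r² sin²θ = 0.00508415 m².
Substituting r = 0.0173 m, L = 0.0719 m, θ = 147.7°: d²x/dθ² = +0.012772 m.
a = ω²·d²x/dθ² = (244.3)²·(+0.012772) = +762.35 m/s²;  |a| = 762.35 m/s².

762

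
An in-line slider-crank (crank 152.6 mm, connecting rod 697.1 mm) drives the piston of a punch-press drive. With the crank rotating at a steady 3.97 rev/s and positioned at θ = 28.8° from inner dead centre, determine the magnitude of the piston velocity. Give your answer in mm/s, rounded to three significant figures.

ω = 2π·3.97 = 24.94 rad/s
For an in-line slider-crank, x = r cosθ + √(L² − r² sin²θ), so v = −rω sinθ·[1 + r cosθ/√(L² − r² sin²θ)].
With r = 0.1526 m, L = 0.6971 m, θ = 28.8°: √(L² − r² sin²θ) = 0.69321 m.
v = −0.1526·24.94·0.48175·[1 + 0.1526·0.87631/0.69321] = -2.1875 m/s.
|v| = 2.1875 m/s = 2187.5 mm/s.

2190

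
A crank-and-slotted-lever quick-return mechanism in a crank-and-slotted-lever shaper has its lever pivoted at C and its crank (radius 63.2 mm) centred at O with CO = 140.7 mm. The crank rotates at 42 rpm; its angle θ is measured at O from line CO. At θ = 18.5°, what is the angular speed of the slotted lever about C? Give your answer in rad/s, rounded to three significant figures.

1.34

ω = 4.398 rad/s (from 42 rpm).
Crank pin A relative to C: A = (d + r cosθ, r sinθ); lever angle φ = atan2(r sinθ, d + r cosθ).
Differentiating tanφ: φ̇ = rω(d cosθ + r)/(d² + r² + 2dr cosθ).
d² + r² + 2dr cosθ = |CA|² = 0.0406562 m²;  d cosθ + r = +0.19663 m.
|ω_lever| = |0.0632·4.398·+0.19663| / 0.0406562 = 1.3444 rad/s.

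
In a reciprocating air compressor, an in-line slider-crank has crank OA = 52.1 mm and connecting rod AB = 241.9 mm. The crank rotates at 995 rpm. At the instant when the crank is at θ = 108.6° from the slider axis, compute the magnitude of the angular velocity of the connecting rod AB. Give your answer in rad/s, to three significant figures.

ω = 104.2 rad/s (converted from 995 rpm).
The rod makes angle φ with the slider axis where L sinφ = r sinθ; differentiating, L cosφ·φ̇ = r ω cosθ.
L cosφ = √(L² − r² sin²θ) = 0.23681 m.
|ω_rod| = r ω |cosθ| / √(L² − r² sin²θ) = 0.0521·104.2·0.31896/0.23681 = 7.3119 rad/s.

7.31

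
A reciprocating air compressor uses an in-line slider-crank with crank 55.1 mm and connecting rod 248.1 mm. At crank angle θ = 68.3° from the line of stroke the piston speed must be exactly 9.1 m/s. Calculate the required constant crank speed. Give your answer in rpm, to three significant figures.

1570

For an in-line slider-crank, |v_piston| = rω|sinθ|·[1 + r cosθ/√(L² − r² sin²θ)].
With r = 0.0551 m, L = 0.2481 m, θ = 68.3°: the bracketed kinematic factor |dx/dθ| = 0.055492 m.
ω = v/|dx/dθ| = 9.1/0.055492 = 163.99 rad/s.
N = 60ω/(2π) = 1566 rpm.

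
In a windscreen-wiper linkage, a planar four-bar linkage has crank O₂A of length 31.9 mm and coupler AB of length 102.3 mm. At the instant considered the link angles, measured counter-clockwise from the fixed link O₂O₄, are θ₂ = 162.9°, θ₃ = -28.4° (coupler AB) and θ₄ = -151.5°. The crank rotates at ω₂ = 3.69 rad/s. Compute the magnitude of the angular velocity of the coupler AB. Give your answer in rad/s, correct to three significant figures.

ω₂ = 3.69 rad/s
Differentiating the loop-closure r₂e^{iθ₂}+r₃e^{iθ₃}=r₁+r₄e^{iθ₄} gives r₂ω₂e^{iθ₂}+r₃ω₃e^{iθ₃}=r₄ω₄e^{iθ₄}.
Eliminating the other unknown: ω₃ = r₂ω₂ sin(θ₄−θ₂) / [r₃ sin(θ₃−θ₄)].
Numerator sine = +0.71447; denominator sine = +0.83772.
Result = 0.0319·3.69·(+0.71447) / (0.1023·(+0.83772)) = +0.98136 rad/s; magnitude 0.98136 rad/s.

0.981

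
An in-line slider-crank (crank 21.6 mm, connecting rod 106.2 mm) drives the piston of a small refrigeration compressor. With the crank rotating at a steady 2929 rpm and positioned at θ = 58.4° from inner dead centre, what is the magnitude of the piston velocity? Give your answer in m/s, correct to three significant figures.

6.25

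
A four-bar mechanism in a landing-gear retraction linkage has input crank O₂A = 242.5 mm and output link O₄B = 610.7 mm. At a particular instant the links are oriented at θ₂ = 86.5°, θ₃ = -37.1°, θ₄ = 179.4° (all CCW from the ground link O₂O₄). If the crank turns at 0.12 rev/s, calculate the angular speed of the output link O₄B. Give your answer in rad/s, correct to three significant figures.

ω₂ = 0.754 rad/s (from 0.12 rev/s).
Differentiating the loop-closure r₂e^{iθ₂}+r₃e^{iθ₃}=r₁+r₄e^{iθ₄} gives r₂ω₂e^{iθ₂}+r₃ω₃e^{iθ₃}=r₄ω₄e^{iθ₄}.
Eliminating the other unknown: ω₄ = r₂ω₂ sin(θ₂−θ₃) / [r₄ sin(θ₄−θ₃)].
Numerator sine = +0.83292; denominator sine = -0.59482.
Result = 0.2425·0.754·(+0.83292) / (0.6107·(-0.59482)) = -0.41924 rad/s; magnitude 0.41924 rad/s.

0.419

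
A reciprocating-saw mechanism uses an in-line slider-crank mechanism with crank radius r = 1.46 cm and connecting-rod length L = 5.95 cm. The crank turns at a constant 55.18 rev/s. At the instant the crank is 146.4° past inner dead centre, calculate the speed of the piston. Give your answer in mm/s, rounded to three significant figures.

2220

ω = 2π·55.2 = 346.7 rad/s
For an in-line slider-crank, x = r cosθ + √(L² − r² sin²θ), so v = −rω sinθ·[1 + r cosθ/√(L² − r² sin²θ)].
With r = 0.0146 m, L = 0.0595 m, θ = 146.4°: √(L² − r² sin²θ) = 0.058949 m.
v = −0.0146·346.7·0.55339·[1 + 0.0146·-0.83292/0.058949] = -2.2234 m/s.
|v| = 2.2234 m/s = 2223.4 mm/s.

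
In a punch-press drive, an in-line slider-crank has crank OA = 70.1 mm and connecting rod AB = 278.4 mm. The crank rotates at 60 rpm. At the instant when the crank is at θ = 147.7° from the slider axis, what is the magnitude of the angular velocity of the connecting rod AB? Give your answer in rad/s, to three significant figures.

1.35

ω = 6.283 rad/s (converted from 60 rpm).
The rod makes angle φ with the slider axis where L sinφ = r sinθ; differentiating, L cosφ·φ̇ = r ω cosθ.
L cosφ = √(L² − r² sin²θ) = 0.27587 m.
|ω_rod| = r ω |cosθ| / √(L² − r² sin²θ) = 0.0701·6.283·0.84526/0.27587 = 1.3495 rad/s.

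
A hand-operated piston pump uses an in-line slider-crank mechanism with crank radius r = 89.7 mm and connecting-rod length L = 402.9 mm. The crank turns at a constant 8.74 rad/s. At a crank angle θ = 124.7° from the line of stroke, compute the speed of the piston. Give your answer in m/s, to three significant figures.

0.561

ω = 8.74 rad/s
For an in-line slider-crank, x = r cosθ + √(L² − r² sin²θ), so v = −rω sinθ·[1 + r cosθ/√(L² − r² sin²θ)].
With r = 0.0897 m, L = 0.4029 m, θ = 124.7°: √(L² − r² sin²θ) = 0.39609 m.
v = −0.0897·8.74·0.82214·[1 + 0.0897·-0.56928/0.39609] = -0.56145 m/s.
|v| = 0.56145 m/s.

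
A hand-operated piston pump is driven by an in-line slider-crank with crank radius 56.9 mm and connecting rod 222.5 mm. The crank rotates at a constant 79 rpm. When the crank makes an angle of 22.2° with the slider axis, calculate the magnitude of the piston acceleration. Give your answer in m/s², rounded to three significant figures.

ω = 2π·79/60 = 8.273 rad/s
x(θ) = r cosθ + √(L² − r² sin²θ); with ω constant, a = ω²·d²x/dθ².
d²x/dθ² = −r cosθ − r²(cos2θ)/√u − r⁴ sin²2θ/(4u^{3/2}),  u = L² − r² sin²θ = 0.049044 m².
Substituting r = 0.0569 m, L = 0.2225 m, θ = 22.2°: d²x/dθ² = -0.063245 m.
a = ω²·d²x/dθ² = (8.273)²·(-0.063245) = -4.3285 m/s²;  |a| = 4.3285 m/s².

4.33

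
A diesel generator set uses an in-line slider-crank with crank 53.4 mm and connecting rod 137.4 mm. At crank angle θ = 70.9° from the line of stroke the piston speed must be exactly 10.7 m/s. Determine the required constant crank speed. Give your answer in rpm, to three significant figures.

1780

For an in-line slider-crank, |v_piston| = rω|sinθ|·[1 + r cosθ/√(L² − r² sin²θ)].
With r = 0.0534 m, L = 0.1374 m, θ = 70.9°: the bracketed kinematic factor |dx/dθ| = 0.05736 m.
ω = v/|dx/dθ| = 10.7/0.05736 = 186.54 rad/s.
N = 60ω/(2π) = 1781.4 rpm.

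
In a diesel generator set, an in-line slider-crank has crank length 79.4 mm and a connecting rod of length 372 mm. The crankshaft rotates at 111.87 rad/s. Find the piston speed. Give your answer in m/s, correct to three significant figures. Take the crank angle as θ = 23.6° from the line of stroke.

ω = 111.9 rad/s
For an in-line slider-crank, x = r cosθ + √(L² − r² sin²θ), so v = −rω sinθ·[1 + r cosθ/√(L² − r² sin²θ)].
With r = 0.0794 m, L = 0.372 m, θ = 23.6°: √(L² − r² sin²θ) = 0.37064 m.
v = −0.0794·111.9·0.40035·[1 + 0.0794·0.91636/0.37064] = -4.2542 m/s.
|v| = 4.2542 m/s.

4.25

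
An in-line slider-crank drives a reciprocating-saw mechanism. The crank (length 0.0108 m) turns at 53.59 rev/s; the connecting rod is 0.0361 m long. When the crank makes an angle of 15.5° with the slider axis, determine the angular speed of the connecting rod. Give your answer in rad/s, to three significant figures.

ω = 336.7 rad/s (converted from 53.59 rev/s).
The rod makes angle φ with the slider axis where L sinφ = r sinθ; differentiating, L cosφ·φ̇ = r ω cosθ.
L cosφ = √(L² − r² sin²θ) = 0.035984 m.
|ω_rod| = r ω |cosθ| / √(L² − r² sin²θ) = 0.0108·336.7·0.96363/0.035984 = 97.383 rad/s.

97.4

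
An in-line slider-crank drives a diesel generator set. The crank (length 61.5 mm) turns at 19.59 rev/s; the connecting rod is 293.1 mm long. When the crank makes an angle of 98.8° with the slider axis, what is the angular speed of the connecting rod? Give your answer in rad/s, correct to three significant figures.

4.04

ω = 123.1 rad/s (converted from 19.59 rev/s).
The rod makes angle φ with the slider axis where L sinφ = r sinθ; differentiating, L cosφ·φ̇ = r ω cosθ.
L cosφ = √(L² − r² sin²θ) = 0.28673 m.
|ω_rod| = r ω |cosθ| / √(L² − r² sin²θ) = 0.0615·123.1·0.15299/0.28673 = 4.0389 rad/s.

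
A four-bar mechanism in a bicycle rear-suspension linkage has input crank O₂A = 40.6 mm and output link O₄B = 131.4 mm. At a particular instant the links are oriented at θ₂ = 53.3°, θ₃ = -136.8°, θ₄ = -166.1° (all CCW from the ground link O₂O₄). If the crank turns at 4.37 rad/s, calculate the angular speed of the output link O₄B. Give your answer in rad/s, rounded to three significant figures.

ω₂ = 4.37 rad/s
Differentiating the loop-closure r₂e^{iθ₂}+r₃e^{iθ₃}=r₁+r₄e^{iθ₄} gives r₂ω₂e^{iθ₂}+r₃ω₃e^{iθ₃}=r₄ω₄e^{iθ₄}.
Eliminating the other unknown: ω₄ = r₂ω₂ sin(θ₂−θ₃) / [r₄ sin(θ₄−θ₃)].
Numerator sine = -0.17537; denominator sine = -0.48938.
Result = 0.0406·4.37·(-0.17537) / (0.1314·(-0.48938)) = +0.48385 rad/s; magnitude 0.48385 rad/s.

0.484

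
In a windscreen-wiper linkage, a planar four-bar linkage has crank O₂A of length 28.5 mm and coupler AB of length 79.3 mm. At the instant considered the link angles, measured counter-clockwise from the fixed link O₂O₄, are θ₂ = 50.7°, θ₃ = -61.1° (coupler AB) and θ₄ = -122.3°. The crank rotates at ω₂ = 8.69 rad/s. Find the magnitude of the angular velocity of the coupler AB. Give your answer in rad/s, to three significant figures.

ω₂ = 8.69 rad/s
Differentiating the loop-closure r₂e^{iθ₂}+r₃e^{iθ₃}=r₁+r₄e^{iθ₄} gives r₂ω₂e^{iθ₂}+r₃ω₃e^{iθ₃}=r₄ω₄e^{iθ₄}.
Eliminating the other unknown: ω₃ = r₂ω₂ sin(θ₄−θ₂) / [r₃ sin(θ₃−θ₄)].
Numerator sine = -0.12187; denominator sine = +0.87631.
Result = 0.0285·8.69·(-0.12187) / (0.0793·(+0.87631)) = -0.43434 rad/s; magnitude 0.43434 rad/s.

0.434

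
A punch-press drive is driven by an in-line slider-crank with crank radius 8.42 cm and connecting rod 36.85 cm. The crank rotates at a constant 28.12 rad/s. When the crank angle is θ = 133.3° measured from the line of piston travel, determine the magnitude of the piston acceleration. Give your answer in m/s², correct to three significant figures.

ω = 28.12 rad/s
x(θ) = r cosθ + √(L² − r² sin²θ); with ω constant, a = ω²·d²x/dθ².
d²x/dθ² = −r cosθ − r²(cos2θ)/√u − r⁴ sin²2θ/(4u^{3/2}),  u = L² − r² sin²θ = 0.132037 m².
Substituting r = 0.0842 m, L = 0.3685 m, θ = 133.3°: d²x/dθ² = +0.058642 m.
a = ω²·d²x/dθ² = (28.12)²·(+0.058642) = +46.37 m/s²;  |a| = 46.37 m/s².

46.4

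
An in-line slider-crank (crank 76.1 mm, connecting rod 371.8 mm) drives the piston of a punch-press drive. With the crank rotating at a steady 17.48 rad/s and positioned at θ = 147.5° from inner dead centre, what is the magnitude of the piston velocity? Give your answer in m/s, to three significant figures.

ω = 17.48 rad/s
For an in-line slider-crank, x = r cosθ + √(L² − r² sin²θ), so v = −rω sinθ·[1 + r cosθ/√(L² − r² sin²θ)].
With r = 0.0761 m, L = 0.3718 m, θ = 147.5°: √(L² − r² sin²θ) = 0.36954 m.
v = −0.0761·17.48·0.53730·[1 + 0.0761·-0.84339/0.36954] = -0.5906 m/s.
|v| = 0.5906 m/s.

0.591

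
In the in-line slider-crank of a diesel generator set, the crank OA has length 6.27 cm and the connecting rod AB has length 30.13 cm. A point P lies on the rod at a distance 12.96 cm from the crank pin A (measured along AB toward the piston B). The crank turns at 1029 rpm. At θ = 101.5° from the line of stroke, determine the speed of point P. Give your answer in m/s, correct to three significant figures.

6.55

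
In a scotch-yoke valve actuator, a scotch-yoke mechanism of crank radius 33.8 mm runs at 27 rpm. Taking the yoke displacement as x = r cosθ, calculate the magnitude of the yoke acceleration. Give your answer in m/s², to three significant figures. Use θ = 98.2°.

ω = 2.827 rad/s (from 27 rpm).
x = r cosθ ⇒ ẍ = −rω² cosθ (ω constant).
|a| = rω²|cosθ| = 0.0338·(2.827)²·|cos 98.2°| = 0.03854 m/s².

0.0385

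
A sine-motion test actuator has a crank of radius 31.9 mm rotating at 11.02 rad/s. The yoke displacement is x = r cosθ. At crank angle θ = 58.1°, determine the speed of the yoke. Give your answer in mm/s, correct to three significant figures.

ω = 11.02 rad/s
x = r cosθ ⇒ ẋ = −rω sinθ.
|v| = rω|sinθ| = 0.0319·11.02·|sin 58.1°| = 0.29845 m/s = 298.45 mm/s.

298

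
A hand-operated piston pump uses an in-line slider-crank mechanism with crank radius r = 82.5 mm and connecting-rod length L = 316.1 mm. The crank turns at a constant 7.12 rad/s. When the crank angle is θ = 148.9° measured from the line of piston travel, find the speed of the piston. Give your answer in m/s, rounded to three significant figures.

ω = 7.12 rad/s
For an in-line slider-crank, x = r cosθ + √(L² − r² sin²θ), so v = −rω sinθ·[1 + r cosθ/√(L² − r² sin²θ)].
With r = 0.0825 m, L = 0.3161 m, θ = 148.9°: √(L² − r² sin²θ) = 0.31321 m.
v = −0.0825·7.12·0.51653·[1 + 0.0825·-0.85627/0.31321] = -0.23498 m/s.
|v| = 0.23498 m/s.

0.235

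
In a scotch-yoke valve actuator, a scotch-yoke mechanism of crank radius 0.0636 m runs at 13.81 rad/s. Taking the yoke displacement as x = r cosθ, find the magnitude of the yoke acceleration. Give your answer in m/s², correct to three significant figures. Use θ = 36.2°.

9.79

ω = 13.81 rad/s
x = r cosθ ⇒ ẍ = −rω² cosθ (ω constant).
|a| = rω²|cosθ| = 0.0636·(13.81)²·|cos 36.2°| = 9.7881 m/s².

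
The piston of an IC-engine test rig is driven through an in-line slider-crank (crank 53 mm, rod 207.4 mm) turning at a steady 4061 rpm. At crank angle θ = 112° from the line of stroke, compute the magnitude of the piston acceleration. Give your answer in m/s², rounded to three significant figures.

5380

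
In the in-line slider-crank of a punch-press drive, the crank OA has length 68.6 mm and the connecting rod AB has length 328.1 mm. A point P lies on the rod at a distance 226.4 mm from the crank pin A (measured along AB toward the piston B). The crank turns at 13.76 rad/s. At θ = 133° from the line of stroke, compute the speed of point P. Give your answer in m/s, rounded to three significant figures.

ω = 13.76 rad/s.  Crank-pin speed |V_A| = rω = 0.94394 m/s, perpendicular to OA.
Rod angle: sinφ = −(r/L) sinθ ⇒ φ = -8.796°; ω_rod = −rω cosθ/√(L²−r²sin²θ) = +1.9854 rad/s.
V_P = V_A + ω_rod × AP, with AP = 0.2264 m along the rod.
Components: V_Px = −rω sinθ − a·ω_rod·sinφ = -0.62162 m/s;  V_Py = rω cosθ + a·ω_rod·cosφ = -0.19954 m/s.
|V_P| = √(V_Px² + V_Py²) = 0.65286 m/s.

0.653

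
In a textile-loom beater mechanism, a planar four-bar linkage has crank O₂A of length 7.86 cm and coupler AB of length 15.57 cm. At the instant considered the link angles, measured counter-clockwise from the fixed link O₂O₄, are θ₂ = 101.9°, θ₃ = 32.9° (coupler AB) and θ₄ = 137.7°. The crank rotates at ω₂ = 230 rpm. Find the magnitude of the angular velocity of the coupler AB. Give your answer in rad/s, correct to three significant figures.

7.36

ω₂ = 24.09 rad/s (from 230 rpm).
Differentiating the loop-closure r₂e^{iθ₂}+r₃e^{iθ₃}=r₁+r₄e^{iθ₄} gives r₂ω₂e^{iθ₂}+r₃ω₃e^{iθ₃}=r₄ω₄e^{iθ₄}.
Eliminating the other unknown: ω₃ = r₂ω₂ sin(θ₄−θ₂) / [r₃ sin(θ₃−θ₄)].
Numerator sine = +0.58496; denominator sine = -0.96682.
Result = 0.0786·24.09·(+0.58496) / (0.1557·(-0.96682)) = -7.3564 rad/s; magnitude 7.3564 rad/s.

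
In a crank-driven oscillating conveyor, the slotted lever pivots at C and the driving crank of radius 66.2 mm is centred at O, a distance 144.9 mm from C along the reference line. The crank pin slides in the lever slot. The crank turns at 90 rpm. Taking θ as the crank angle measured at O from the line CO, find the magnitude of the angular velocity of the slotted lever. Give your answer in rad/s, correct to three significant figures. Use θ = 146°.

3.55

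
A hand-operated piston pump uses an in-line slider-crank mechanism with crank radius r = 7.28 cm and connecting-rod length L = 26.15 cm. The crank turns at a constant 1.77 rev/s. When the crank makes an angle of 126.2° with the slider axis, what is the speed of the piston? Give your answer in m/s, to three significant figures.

0.543

ω = 2π·1.77 = 11.12 rad/s
For an in-line slider-crank, x = r cosθ + √(L² − r² sin²θ), so v = −rω sinθ·[1 + r cosθ/√(L² − r² sin²θ)].
With r = 0.0728 m, L = 0.2615 m, θ = 126.2°: √(L² − r² sin²θ) = 0.25482 m.
v = −0.0728·11.12·0.80696·[1 + 0.0728·-0.59061/0.25482] = -0.5431 m/s.
|v| = 0.5431 m/s.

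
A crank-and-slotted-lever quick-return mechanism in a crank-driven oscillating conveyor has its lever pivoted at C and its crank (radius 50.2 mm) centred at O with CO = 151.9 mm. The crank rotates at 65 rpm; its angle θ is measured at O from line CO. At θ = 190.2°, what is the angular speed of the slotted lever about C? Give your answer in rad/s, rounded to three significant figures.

3.21

ω = 6.807 rad/s (from 65 rpm).
Crank pin A relative to C: A = (d + r cosθ, r sinθ); lever angle φ = atan2(r sinθ, d + r cosθ).
Differentiating tanφ: φ̇ = rω(d cosθ + r)/(d² + r² + 2dr cosθ).
d² + r² + 2dr cosθ = |CA|² = 0.0105839 m²;  d cosθ + r = -0.099299 m.
|ω_lever| = |0.0502·6.807·-0.099299| / 0.0105839 = 3.2059 rad/s.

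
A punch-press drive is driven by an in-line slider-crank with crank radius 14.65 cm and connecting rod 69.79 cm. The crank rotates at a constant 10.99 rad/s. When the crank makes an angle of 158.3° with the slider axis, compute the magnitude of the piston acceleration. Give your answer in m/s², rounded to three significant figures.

ω = 10.99 rad/s
x(θ) = r cosθ + √(L² − r² sin²θ); with ω constant, a = ω²·d²x/dθ².
d²x/dθ² = −r cosθ − r²(cos2θ)/√u − r⁴ sin²2θ/(4u^{3/2}),  u = L² − r² sin²θ = 0.48413 m².
Substituting r = 0.1465 m, L = 0.6979 m, θ = 158.3°: d²x/dθ² = +0.11354 m.
a = ω²·d²x/dθ² = (10.99)²·(+0.11354) = +13.714 m/s²;  |a| = 13.714 m/s².

13.7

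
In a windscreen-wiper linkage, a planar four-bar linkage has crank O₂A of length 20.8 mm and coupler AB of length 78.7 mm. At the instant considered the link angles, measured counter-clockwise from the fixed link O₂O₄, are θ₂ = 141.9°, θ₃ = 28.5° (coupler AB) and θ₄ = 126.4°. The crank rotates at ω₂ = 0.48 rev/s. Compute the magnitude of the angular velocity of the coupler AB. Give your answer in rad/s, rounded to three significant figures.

0.215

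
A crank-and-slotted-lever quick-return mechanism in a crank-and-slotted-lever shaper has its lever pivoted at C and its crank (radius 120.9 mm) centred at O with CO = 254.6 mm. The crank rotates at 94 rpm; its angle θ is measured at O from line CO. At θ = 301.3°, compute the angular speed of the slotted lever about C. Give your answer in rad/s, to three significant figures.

ω = 9.844 rad/s (from 94 rpm).
Crank pin A relative to C: A = (d + r cosθ, r sinθ); lever angle φ = atan2(r sinθ, d + r cosθ).
Differentiating tanφ: φ̇ = rω(d cosθ + r)/(d² + r² + 2dr cosθ).
d² + r² + 2dr cosθ = |CA|² = 0.111421 m²;  d cosθ + r = +0.25317 m.
|ω_lever| = |0.1209·9.844·+0.25317| / 0.111421 = 2.7041 rad/s.

2.70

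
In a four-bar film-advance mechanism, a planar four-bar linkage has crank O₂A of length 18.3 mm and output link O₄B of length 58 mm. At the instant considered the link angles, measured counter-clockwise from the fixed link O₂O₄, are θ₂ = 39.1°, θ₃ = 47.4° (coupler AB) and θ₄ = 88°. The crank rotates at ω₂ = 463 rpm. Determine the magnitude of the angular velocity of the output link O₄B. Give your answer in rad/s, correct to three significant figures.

3.39

ω₂ = 48.49 rad/s (from 463 rpm).
Differentiating the loop-closure r₂e^{iθ₂}+r₃e^{iθ₃}=r₁+r₄e^{iθ₄} gives r₂ω₂e^{iθ₂}+r₃ω₃e^{iθ₃}=r₄ω₄e^{iθ₄}.
Eliminating the other unknown: ω₄ = r₂ω₂ sin(θ₂−θ₃) / [r₄ sin(θ₄−θ₃)].
Numerator sine = -0.14436; denominator sine = +0.65077.
Result = 0.0183·48.49·(-0.14436) / (0.058·(+0.65077)) = -3.3934 rad/s; magnitude 3.3934 rad/s.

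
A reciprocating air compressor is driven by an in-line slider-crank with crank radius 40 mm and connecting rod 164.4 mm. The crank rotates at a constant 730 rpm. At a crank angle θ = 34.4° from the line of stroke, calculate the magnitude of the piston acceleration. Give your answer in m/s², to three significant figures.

214

ω = 2π·730/60 = 76.45 rad/s
x(θ) = r cosθ + √(L² − r² sin²θ); with ω constant, a = ω²·d²x/dθ².
d²x/dθ² = −r cosθ − r²(cos2θ)/√u − r⁴ sin²2θ/(4u^{3/2}),  u = L² − r² sin²θ = 0.0265167 m².
Substituting r = 0.04 m, L = 0.1644 m, θ = 34.4°: d²x/dθ² = -0.036687 m.
a = ω²·d²x/dθ² = (76.45)²·(-0.036687) = -214.39 m/s²;  |a| = 214.39 m/s².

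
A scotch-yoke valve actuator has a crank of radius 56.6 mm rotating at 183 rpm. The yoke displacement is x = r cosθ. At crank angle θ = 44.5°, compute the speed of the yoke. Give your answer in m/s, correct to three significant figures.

ω = 19.16 rad/s (from 183 rpm).
x = r cosθ ⇒ ẋ = −rω sinθ.
|v| = rω|sinθ| = 0.0566·19.16·|sin 44.5°| = 0.76025 m/s.

0.760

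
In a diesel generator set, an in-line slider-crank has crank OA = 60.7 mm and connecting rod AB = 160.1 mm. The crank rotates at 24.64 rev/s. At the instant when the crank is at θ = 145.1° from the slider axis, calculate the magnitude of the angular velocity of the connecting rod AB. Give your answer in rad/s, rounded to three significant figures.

ω = 154.8 rad/s (converted from 24.64 rev/s).
The rod makes angle φ with the slider axis where L sinφ = r sinθ; differentiating, L cosφ·φ̇ = r ω cosθ.
L cosφ = √(L² − r² sin²θ) = 0.15629 m.
|ω_rod| = r ω |cosθ| / √(L² − r² sin²θ) = 0.0607·154.8·0.82015/0.15629 = 49.315 rad/s.

49.3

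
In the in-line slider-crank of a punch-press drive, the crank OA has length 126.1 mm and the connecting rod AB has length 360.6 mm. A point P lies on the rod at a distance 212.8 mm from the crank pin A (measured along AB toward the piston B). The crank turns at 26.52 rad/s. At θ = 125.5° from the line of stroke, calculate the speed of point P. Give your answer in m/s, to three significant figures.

ω = 26.52 rad/s.  Crank-pin speed |V_A| = rω = 3.3442 m/s, perpendicular to OA.
Rod angle: sinφ = −(r/L) sinθ ⇒ φ = -16.540°; ω_rod = −rω cosθ/√(L²−r²sin²θ) = +5.6179 rad/s.
V_P = V_A + ω_rod × AP, with AP = 0.2128 m along the rod.
Components: V_Px = −rω sinθ − a·ω_rod·sinφ = -2.3822 m/s;  V_Py = rω cosθ + a·ω_rod·cosφ = -0.79596 m/s.
|V_P| = √(V_Px² + V_Py²) = 2.5117 m/s.

2.51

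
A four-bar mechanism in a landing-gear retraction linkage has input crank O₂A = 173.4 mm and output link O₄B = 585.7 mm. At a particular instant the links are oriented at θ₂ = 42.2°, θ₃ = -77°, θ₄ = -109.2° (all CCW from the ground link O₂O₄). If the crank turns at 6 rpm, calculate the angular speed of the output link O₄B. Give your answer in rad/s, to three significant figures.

0.305

ω₂ = 0.6283 rad/s (from 6 rpm).
Differentiating the loop-closure r₂e^{iθ₂}+r₃e^{iθ₃}=r₁+r₄e^{iθ₄} gives r₂ω₂e^{iθ₂}+r₃ω₃e^{iθ₃}=r₄ω₄e^{iθ₄}.
Eliminating the other unknown: ω₄ = r₂ω₂ sin(θ₂−θ₃) / [r₄ sin(θ₄−θ₃)].
Numerator sine = +0.87292; denominator sine = -0.53288.
Result = 0.1734·0.6283·(+0.87292) / (0.5857·(-0.53288)) = -0.30472 rad/s; magnitude 0.30472 rad/s.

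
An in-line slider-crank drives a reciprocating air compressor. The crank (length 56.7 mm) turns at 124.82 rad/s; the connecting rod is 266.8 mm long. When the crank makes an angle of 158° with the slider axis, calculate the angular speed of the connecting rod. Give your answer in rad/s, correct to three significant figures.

ω = 124.8 rad/s
The rod makes angle φ with the slider axis where L sinφ = r sinθ; differentiating, L cosφ·φ̇ = r ω cosθ.
L cosφ = √(L² − r² sin²θ) = 0.26595 m.
|ω_rod| = r ω |cosθ| / √(L² − r² sin²θ) = 0.0567·124.8·0.92718/0.26595 = 24.673 rad/s.

24.7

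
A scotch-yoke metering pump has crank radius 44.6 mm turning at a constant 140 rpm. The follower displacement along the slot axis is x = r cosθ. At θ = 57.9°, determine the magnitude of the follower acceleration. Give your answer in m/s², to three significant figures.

ω = 14.66 rad/s (from 140 rpm).
x = r cosθ ⇒ ẍ = −rω² cosθ (ω constant).
|a| = rω²|cosθ| = 0.0446·(14.66)²·|cos 57.9°| = 5.0941 m/s².

5.09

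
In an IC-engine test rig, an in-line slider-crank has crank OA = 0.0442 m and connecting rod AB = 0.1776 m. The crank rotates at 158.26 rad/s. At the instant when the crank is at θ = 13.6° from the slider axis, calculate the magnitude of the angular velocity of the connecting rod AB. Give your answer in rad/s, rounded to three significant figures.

38.3

ω = 158.3 rad/s
The rod makes angle φ with the slider axis where L sinφ = r sinθ; differentiating, L cosφ·φ̇ = r ω cosθ.
L cosφ = √(L² − r² sin²θ) = 0.1773 m.
|ω_rod| = r ω |cosθ| / √(L² − r² sin²θ) = 0.0442·158.3·0.97196/0.1773 = 38.348 rad/s.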